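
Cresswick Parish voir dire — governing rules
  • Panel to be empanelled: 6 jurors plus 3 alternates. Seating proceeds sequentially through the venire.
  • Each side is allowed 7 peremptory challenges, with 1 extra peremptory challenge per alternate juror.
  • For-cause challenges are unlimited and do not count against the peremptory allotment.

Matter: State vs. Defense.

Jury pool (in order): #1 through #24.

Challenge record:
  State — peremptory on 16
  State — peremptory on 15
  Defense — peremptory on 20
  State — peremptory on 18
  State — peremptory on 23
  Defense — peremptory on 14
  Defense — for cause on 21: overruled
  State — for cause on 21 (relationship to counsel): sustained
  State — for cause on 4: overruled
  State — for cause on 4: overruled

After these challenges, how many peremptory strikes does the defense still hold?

Defense allotment: 7 base + 1 × 3 alternates = 10.
Defense peremptories used: #20, #14 — 2 (the for-cause on #21 doesn't count).
Remaining: 10 − 2 = 8.

8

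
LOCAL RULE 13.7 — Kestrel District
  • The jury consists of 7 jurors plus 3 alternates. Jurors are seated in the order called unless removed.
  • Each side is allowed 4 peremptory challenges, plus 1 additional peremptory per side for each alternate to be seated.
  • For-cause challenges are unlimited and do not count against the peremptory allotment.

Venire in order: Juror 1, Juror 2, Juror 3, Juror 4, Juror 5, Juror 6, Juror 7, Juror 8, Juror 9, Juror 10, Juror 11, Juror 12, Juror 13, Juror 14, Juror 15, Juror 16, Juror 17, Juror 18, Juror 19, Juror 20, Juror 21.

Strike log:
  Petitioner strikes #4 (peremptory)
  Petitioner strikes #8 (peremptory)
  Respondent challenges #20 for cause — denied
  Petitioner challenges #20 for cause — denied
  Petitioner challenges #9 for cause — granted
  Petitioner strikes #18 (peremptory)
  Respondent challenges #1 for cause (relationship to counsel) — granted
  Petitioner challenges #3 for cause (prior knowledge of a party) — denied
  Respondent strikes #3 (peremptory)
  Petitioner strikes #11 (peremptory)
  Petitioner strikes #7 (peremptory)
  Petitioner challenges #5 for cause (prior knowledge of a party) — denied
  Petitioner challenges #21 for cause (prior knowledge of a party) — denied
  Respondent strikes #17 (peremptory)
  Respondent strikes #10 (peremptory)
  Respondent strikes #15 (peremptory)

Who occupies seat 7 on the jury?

16

Removed: #1, #3, #4, #7, #8, #9, #10, #11, #15, #17, #18. (#5, #20, #21 stay — for-cause denied.)
Filling seats in venire order through position 7: #2, #5, #6, #12, #13, #14, #16.
So seat 7 is #16.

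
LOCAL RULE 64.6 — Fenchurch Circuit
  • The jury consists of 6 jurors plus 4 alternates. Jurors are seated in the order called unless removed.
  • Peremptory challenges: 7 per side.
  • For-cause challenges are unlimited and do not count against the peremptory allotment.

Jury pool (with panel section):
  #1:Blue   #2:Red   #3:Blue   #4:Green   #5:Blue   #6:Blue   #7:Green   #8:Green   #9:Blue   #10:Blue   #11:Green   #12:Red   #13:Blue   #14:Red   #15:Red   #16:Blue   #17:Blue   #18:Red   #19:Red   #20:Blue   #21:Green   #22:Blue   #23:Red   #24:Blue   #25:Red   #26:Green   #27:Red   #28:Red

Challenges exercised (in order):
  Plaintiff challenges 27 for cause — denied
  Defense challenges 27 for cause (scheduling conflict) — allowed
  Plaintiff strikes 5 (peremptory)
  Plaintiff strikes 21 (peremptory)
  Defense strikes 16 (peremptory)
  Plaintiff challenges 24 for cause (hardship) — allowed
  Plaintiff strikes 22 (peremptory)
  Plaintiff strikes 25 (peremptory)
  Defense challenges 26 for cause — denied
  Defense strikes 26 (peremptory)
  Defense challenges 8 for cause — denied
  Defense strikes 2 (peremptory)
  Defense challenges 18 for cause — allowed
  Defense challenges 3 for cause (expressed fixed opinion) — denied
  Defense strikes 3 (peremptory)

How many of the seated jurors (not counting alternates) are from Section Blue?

Removed: #2, #3, #5, #16, #18, #21, #22, #24, #25, #26, #27.
Seated jurors 1–6: #1, #4, #6, #7, #8, #9 (alternates #10, #11, #12, #13 not counted).
Of those, in Section Blue: #1, #6, #9 → 3.

3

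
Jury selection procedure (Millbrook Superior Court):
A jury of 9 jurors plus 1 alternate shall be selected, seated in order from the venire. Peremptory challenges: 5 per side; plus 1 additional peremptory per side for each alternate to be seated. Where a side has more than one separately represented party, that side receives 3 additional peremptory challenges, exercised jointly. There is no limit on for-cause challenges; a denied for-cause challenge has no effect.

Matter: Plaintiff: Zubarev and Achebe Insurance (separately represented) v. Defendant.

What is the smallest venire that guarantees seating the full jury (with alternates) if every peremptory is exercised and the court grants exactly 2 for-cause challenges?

Seats to fill: 9 + 1 alternates = 10.
Peremptories — Plaintiff: 5 + 1×1 + 3 = 9; Defendant: 5 + 1×1 = 6; total 15.
For-cause removals: 2.
Minimum venire: 10 + 15 + 2 = 27.

27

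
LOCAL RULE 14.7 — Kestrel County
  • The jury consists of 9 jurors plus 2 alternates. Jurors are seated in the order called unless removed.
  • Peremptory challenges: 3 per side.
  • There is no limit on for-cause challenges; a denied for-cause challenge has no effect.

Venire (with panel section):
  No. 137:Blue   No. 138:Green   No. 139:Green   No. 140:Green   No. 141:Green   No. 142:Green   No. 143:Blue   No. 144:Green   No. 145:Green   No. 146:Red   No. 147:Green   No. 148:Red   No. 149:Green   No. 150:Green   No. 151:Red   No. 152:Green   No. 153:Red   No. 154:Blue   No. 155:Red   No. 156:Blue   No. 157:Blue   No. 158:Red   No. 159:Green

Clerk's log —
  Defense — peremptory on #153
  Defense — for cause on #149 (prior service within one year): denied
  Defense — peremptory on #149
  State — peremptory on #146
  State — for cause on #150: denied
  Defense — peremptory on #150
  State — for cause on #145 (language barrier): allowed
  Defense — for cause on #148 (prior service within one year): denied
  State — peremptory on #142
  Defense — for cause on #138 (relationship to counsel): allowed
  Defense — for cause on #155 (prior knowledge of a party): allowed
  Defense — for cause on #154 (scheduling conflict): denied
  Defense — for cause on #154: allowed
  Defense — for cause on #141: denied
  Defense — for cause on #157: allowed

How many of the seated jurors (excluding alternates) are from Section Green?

5

Removed: #138, #142, #145, #146, #149, #150, #153, #154, #155, #157.
Seated jurors 1–9: #137, #139, #140, #141, #143, #144, #147, #148, #151 (alternates #152, #156 not counted).
Of those, in Section Green: #139, #140, #141, #144, #147 → 5.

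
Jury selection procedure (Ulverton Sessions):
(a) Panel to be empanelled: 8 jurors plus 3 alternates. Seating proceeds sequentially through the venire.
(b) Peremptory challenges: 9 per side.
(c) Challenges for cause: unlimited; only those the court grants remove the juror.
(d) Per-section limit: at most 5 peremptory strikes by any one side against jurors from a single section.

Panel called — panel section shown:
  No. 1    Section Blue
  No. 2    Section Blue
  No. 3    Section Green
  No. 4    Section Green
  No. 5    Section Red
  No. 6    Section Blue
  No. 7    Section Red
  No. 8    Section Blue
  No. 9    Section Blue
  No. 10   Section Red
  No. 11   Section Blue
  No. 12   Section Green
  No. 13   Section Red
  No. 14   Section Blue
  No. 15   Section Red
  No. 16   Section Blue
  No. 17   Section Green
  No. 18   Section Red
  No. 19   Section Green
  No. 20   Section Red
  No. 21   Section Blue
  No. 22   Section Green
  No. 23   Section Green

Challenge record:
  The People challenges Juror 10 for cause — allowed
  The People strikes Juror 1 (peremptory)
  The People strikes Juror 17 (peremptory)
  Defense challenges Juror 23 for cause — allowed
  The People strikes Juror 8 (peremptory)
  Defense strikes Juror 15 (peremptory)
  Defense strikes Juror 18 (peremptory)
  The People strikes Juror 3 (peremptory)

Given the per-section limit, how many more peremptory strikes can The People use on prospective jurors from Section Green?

3

The People peremptories so far: #1, #17, #8, #3 — 4 of 9 used, 5 left overall.
Against Section Green: #17, #3 — 2 used; per-section cap 5 leaves 3.
Binding limit: min(5, 3) = 3.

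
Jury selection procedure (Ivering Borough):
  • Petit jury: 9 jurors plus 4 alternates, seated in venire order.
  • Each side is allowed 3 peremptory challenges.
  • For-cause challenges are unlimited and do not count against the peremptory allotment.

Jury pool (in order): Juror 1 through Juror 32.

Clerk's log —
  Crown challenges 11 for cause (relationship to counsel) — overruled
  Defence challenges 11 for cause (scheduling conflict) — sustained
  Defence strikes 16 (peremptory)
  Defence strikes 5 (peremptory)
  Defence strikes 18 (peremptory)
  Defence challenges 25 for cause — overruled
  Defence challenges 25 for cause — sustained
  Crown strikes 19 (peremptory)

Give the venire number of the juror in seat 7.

Removed: #5, #11, #16, #18, #19, #25.
Seating in order: seats 1–9 → #1, #2, #3, #4, #6, #7, #8, #9, #10; alternates → #12, #13, #14, #15.
So seat 7 is #8.

8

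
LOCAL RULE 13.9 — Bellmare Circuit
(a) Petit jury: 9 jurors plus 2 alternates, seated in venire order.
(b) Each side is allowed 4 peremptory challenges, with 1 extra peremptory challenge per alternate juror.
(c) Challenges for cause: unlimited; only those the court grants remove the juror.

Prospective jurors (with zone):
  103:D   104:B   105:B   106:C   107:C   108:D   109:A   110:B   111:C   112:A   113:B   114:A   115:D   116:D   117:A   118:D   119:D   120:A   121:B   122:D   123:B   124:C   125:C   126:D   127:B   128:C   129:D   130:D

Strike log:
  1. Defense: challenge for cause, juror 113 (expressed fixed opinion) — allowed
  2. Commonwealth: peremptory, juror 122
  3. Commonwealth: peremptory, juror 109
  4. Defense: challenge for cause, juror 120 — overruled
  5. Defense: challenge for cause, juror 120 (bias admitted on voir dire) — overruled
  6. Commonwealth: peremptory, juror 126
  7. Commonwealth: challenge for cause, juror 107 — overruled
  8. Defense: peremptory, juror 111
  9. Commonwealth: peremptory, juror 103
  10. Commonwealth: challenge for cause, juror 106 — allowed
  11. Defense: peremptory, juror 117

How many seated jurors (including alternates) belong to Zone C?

Removed: #103, #106, #109, #111, #113, #117, #122, #126.
Seated (11 incl. alternates): #104, #105, #107, #108, #110, #112, #114, #115, #116, #118, #119.
Of those, in Zone C: #107 → 1.

1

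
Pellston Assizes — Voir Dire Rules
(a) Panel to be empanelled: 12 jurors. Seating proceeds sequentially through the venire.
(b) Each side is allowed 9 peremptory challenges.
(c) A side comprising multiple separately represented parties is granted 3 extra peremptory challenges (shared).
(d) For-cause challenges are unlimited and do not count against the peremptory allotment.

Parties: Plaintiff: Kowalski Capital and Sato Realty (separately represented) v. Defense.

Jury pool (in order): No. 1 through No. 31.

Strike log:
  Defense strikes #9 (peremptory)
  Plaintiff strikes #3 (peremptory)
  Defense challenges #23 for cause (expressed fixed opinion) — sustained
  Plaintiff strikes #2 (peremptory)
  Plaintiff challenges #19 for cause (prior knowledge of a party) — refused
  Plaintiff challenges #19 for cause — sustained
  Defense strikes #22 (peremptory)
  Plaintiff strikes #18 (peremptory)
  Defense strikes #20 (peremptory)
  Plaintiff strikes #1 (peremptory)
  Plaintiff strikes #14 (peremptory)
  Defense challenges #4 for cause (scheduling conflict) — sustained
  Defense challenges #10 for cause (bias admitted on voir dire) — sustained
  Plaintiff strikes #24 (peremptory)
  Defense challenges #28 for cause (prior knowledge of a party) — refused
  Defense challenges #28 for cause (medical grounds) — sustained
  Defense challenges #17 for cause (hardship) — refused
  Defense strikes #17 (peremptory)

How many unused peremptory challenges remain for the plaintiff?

Plaintiff allotment: 9 base + 3 multi-party = 12.
Plaintiff peremptories used: #3, #2, #18, #1, #14, #24 — 6 (for-cause on #19, #19 don't count).
Remaining: 12 − 6 = 6.

6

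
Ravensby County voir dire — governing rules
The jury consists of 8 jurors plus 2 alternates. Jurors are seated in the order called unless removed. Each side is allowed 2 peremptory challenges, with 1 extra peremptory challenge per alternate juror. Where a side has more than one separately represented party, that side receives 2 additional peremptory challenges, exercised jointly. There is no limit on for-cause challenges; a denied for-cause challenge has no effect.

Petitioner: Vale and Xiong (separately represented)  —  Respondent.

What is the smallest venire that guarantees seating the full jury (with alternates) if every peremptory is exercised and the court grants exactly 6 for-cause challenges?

26

Seats to fill: 8 + 2 alternates = 10.
Peremptories — Petitioner: 2 + 1×2 + 2 = 6; Respondent: 2 + 1×2 = 4; total 10.
For-cause removals: 6.
Minimum venire: 10 + 10 + 6 = 26.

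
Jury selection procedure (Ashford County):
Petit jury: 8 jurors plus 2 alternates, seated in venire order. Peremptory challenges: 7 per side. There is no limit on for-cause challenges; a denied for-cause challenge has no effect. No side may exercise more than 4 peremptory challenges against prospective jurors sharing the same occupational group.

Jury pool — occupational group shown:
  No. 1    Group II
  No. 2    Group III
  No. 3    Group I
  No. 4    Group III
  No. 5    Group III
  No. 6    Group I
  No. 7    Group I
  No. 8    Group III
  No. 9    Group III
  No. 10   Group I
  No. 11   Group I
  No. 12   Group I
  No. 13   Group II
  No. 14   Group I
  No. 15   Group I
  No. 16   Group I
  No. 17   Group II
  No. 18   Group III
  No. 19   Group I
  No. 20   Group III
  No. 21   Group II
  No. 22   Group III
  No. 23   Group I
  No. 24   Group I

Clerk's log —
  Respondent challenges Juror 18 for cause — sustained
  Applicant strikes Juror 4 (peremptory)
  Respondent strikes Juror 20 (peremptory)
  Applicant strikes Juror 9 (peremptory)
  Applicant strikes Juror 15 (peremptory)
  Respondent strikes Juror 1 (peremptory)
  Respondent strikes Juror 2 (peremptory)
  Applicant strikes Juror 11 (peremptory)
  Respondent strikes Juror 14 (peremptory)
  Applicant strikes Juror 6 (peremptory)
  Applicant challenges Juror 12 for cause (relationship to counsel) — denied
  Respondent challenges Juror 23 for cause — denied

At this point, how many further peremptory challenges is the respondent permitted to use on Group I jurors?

3

Respondent peremptories so far: #20, #1, #2, #14 — 4 of 7 used, 3 left overall.
Against Group I: #14 — 1 used; per-group cap 4 leaves 3.
Binding limit: min(3, 3) = 3.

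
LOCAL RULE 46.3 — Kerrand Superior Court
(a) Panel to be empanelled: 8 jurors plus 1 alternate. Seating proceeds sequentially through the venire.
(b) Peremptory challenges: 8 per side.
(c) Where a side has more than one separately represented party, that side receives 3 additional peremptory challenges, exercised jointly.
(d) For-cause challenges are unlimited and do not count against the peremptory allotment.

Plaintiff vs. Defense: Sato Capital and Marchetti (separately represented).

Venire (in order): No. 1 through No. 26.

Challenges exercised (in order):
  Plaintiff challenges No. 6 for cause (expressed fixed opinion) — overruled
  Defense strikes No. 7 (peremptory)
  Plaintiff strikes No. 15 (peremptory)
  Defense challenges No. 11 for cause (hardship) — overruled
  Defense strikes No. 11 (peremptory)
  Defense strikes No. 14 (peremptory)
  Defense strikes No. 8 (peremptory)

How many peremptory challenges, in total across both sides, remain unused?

Plaintiff allotment: 8. Defense allotment: 8 base + 3 multi-party = 11.
Plaintiff peremptories used: #15 — 1 (the for-cause on #6 doesn't count).
Defense peremptories used: #7, #11, #14, #8 — 4 (the for-cause on #11 doesn't count).
Remaining: (8 − 1) + (11 − 4) = 14.

14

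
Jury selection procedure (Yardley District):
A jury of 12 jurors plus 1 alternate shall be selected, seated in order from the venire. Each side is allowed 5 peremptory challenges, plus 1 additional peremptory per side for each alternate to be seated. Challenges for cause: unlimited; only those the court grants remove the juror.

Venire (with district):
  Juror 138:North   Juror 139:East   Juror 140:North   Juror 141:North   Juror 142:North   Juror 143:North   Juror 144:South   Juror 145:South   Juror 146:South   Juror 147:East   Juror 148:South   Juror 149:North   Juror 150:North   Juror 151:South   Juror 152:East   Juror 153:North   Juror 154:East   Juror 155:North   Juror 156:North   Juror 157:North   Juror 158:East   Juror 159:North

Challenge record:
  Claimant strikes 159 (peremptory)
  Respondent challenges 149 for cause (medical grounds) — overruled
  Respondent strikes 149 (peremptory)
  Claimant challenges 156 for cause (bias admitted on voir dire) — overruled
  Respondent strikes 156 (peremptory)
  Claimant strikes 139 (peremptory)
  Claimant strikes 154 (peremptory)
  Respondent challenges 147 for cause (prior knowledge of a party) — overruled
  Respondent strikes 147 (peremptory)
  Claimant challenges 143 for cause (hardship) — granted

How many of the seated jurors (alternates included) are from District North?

7

Removed: #139, #143, #147, #149, #154, #156, #159.
Seated (13 incl. alternates): #138, #140, #141, #142, #144, #145, #146, #148, #150, #151, #152, #153, #155.
Of those, in District North: #138, #140, #141, #142, #150, #153, #155 → 7.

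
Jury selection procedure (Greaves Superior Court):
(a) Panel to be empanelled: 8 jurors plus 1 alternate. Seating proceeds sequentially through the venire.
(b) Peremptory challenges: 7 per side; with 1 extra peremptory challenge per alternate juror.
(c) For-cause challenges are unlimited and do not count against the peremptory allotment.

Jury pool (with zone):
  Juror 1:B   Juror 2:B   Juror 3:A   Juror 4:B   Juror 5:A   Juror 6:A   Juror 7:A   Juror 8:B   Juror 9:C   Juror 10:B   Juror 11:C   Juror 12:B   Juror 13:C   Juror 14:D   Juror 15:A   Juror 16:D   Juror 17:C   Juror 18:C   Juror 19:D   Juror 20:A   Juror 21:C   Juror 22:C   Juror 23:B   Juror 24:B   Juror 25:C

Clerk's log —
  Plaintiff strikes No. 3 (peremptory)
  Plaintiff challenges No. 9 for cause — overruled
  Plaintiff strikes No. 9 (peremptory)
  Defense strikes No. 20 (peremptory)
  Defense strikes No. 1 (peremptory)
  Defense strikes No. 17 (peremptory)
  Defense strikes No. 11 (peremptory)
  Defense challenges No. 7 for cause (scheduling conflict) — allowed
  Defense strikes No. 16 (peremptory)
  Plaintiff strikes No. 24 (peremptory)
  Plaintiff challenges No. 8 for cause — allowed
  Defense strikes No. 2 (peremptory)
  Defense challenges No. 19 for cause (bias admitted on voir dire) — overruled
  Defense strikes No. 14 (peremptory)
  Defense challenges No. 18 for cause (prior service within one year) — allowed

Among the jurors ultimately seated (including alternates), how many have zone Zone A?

Removed: #1, #2, #3, #7, #8, #9, #11, #14, #16, #17, #18, #20, #24.
Seated (9 incl. alternates): #4, #5, #6, #10, #12, #13, #15, #19, #21.
Of those, in Zone A: #5, #6, #15 → 3.

3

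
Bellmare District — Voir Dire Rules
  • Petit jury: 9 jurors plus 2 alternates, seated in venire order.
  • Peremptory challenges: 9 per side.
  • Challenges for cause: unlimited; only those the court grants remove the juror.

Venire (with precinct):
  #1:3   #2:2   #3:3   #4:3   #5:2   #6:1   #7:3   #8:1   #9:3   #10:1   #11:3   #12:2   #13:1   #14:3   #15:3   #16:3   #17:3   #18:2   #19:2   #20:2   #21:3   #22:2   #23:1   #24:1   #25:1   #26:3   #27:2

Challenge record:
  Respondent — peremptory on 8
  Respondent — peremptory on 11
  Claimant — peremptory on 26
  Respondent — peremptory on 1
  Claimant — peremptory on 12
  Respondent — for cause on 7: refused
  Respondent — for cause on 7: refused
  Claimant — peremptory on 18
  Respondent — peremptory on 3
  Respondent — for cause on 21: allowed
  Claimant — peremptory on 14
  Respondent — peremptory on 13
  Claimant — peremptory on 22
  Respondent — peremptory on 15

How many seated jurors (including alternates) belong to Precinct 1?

2

Removed: #1, #3, #8, #11, #12, #13, #14, #15, #18, #21, #22, #26.
Seated (11 incl. alternates): #2, #4, #5, #6, #7, #9, #10, #16, #17, #19, #20.
Of those, in Precinct 1: #6, #10 → 2.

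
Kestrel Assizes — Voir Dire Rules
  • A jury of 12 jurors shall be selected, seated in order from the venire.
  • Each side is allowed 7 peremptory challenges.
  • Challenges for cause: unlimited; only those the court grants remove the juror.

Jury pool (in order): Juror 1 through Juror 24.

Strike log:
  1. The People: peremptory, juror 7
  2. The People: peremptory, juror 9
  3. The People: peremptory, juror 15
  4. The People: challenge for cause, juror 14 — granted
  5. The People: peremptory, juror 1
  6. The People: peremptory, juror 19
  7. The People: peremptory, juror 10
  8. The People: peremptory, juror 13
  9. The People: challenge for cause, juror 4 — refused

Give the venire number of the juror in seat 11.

Removed: #1, #7, #9, #10, #13, #14, #15, #19. (#4 stays — for-cause denied.)
Seating in order: seats 1–12 → #2, #3, #4, #5, #6, #8, #11, #12, #16, #17, #18, #20.
So seat 11 is #18.

18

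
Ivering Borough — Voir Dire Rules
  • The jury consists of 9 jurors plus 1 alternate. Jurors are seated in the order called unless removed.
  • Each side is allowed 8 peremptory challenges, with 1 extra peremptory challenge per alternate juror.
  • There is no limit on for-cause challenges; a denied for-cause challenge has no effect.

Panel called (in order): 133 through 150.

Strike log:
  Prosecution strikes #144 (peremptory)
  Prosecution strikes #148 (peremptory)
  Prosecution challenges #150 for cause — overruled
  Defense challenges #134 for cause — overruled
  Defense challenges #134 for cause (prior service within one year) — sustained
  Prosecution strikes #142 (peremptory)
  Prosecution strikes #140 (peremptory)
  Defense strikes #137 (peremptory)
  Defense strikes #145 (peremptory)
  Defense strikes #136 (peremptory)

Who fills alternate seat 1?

Removed: #134, #136, #137, #140, #142, #144, #145, #148. (#150 stays — for-cause denied.)
Seating in order: seats 1–9 → #133, #135, #138, #139, #141, #143, #146, #147, #149; alternates → #150.
So alternate 1 is #150.

150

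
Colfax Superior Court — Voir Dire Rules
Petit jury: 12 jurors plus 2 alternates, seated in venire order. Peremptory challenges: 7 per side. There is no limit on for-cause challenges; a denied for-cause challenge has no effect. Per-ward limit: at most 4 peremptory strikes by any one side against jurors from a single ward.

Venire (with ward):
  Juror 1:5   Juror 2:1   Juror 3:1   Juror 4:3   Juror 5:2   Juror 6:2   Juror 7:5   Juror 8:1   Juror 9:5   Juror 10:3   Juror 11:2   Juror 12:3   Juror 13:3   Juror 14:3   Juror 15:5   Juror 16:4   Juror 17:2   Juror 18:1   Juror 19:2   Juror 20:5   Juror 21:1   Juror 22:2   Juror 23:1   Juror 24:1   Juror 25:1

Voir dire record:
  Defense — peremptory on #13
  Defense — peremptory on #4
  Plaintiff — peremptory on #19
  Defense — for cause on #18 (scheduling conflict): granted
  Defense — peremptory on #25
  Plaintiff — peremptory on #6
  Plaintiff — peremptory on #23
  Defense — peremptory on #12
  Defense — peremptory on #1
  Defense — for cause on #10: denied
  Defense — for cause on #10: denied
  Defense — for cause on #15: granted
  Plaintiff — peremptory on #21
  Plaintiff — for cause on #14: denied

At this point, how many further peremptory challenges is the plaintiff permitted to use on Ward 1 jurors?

2

Plaintiff peremptories so far: #19, #6, #23, #21 — 4 of 7 used, 3 left overall.
Against Ward 1: #23, #21 — 2 used; per-ward cap 4 leaves 2.
Binding limit: min(3, 2) = 2.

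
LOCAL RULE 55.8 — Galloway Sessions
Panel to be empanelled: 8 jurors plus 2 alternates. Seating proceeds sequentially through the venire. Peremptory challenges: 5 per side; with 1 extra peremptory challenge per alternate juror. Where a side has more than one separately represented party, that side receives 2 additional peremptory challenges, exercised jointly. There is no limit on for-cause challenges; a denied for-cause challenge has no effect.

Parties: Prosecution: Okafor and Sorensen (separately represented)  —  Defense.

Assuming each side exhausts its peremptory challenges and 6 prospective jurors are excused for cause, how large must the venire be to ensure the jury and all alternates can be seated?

Seats to fill: 8 + 2 alternates = 10.
Peremptories — Prosecution: 5 + 1×2 + 2 = 9; Defense: 5 + 1×2 = 7; total 16.
For-cause removals: 6.
Minimum venire: 10 + 16 + 6 = 32.

32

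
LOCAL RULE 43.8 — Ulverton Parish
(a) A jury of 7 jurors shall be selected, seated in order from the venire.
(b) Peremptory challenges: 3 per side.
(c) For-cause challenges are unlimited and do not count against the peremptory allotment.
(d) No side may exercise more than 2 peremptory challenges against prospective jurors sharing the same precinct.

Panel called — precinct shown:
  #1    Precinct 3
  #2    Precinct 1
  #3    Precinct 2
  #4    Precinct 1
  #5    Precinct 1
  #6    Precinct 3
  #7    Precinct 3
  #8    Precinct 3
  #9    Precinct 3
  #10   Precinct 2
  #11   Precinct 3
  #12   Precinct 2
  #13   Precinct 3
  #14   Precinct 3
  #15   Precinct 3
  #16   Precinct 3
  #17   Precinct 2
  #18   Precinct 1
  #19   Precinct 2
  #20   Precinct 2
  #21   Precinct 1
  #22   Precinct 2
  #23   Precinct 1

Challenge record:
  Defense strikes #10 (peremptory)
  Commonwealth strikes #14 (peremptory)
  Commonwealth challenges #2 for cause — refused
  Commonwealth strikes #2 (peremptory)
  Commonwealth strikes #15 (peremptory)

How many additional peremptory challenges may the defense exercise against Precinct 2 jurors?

Defense peremptories so far: #10 — 1 of 3 used, 2 left overall.
Against Precinct 2: #10 — 1 used; per-precinct cap 2 leaves 1.
Binding limit: min(2, 1) = 1.

1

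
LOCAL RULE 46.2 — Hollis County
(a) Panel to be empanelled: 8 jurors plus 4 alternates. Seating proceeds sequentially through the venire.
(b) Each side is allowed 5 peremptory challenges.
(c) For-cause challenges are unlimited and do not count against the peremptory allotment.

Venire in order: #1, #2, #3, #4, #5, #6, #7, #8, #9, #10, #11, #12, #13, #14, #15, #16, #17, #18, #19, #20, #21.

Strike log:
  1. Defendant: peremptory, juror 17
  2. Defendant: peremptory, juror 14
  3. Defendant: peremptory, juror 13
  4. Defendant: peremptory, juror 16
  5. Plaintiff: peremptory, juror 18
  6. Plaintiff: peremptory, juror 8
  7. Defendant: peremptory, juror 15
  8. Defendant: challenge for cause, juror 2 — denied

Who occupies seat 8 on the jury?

9

Removed: #8, #13, #14, #15, #16, #17, #18. (#2 stays — for-cause denied.)
Seating in order: seats 1–8 → #1, #2, #3, #4, #5, #6, #7, #9; alternates → #10, #11, #12, #19.
So seat 8 is #9.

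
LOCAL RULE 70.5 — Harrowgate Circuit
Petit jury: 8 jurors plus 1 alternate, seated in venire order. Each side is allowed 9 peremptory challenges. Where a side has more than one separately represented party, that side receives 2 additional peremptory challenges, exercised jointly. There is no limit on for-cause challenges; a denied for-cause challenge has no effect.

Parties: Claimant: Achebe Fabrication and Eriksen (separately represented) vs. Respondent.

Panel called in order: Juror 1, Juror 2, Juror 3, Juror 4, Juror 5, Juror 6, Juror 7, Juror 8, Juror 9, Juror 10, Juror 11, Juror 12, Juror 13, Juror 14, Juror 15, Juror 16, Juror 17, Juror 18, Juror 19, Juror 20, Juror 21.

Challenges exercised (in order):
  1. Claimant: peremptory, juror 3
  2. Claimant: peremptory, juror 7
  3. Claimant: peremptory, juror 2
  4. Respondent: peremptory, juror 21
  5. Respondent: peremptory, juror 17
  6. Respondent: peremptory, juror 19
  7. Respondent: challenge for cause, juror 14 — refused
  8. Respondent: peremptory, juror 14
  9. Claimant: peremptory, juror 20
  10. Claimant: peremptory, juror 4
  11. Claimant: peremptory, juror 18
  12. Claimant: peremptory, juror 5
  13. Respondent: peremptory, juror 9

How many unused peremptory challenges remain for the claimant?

4

Claimant allotment: 9 base + 2 multi-party = 11.
Claimant peremptories used: #3, #7, #2, #20, #4, #18, #5 — 7.
Remaining: 11 − 7 = 4.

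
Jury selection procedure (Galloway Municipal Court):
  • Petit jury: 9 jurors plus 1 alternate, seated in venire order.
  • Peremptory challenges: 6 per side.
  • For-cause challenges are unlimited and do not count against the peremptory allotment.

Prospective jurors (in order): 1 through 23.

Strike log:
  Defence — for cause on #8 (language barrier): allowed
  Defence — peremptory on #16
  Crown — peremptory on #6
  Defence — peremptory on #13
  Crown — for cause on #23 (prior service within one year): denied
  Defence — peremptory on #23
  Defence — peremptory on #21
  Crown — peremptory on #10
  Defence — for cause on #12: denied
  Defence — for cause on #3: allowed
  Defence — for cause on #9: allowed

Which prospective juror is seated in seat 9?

Removed: #3, #6, #8, #9, #10, #13, #16, #21, #23. (#12 stays — for-cause denied.)
Seating in order: seats 1–9 → #1, #2, #4, #5, #7, #11, #12, #14, #15; alternates → #17.
So seat 9 is #15.

15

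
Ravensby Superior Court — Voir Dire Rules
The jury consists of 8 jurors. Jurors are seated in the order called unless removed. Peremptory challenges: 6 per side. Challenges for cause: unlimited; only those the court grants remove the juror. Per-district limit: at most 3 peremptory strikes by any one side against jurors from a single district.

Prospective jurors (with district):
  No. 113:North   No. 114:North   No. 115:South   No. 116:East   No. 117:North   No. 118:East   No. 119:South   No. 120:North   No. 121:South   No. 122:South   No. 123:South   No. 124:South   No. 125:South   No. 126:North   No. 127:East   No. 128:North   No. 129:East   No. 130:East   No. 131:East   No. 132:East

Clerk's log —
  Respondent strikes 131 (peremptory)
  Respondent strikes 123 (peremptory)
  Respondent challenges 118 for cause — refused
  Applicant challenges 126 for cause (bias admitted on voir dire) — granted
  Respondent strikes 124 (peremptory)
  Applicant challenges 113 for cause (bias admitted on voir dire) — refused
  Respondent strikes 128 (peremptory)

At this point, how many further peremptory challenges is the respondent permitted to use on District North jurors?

2

Respondent peremptories so far: #131, #123, #124, #128 — 4 of 6 used, 2 left overall.
Against District North: #128 — 1 used; per-district cap 3 leaves 2.
Binding limit: min(2, 2) = 2.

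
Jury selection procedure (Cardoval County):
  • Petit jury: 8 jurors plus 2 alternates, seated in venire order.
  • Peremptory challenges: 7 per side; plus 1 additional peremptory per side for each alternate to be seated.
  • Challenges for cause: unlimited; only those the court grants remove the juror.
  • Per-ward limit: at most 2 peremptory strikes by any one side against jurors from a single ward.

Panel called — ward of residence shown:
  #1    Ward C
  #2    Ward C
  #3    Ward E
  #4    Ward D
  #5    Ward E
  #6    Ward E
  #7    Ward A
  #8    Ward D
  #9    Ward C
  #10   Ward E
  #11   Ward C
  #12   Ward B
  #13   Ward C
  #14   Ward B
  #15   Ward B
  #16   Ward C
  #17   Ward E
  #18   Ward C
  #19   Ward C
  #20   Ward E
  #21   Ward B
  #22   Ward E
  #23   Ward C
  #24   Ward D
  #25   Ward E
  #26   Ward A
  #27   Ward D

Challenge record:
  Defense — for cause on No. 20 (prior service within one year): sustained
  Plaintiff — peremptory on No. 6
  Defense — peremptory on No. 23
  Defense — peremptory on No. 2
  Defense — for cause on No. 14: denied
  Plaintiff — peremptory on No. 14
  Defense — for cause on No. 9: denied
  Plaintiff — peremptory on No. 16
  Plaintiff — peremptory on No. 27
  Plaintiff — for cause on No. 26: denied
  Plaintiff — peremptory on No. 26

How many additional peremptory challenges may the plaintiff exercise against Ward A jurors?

1

Plaintiff peremptories so far: #6, #14, #16, #27, #26 — 5 of 9 used, 4 left overall.
Against Ward A: #26 — 1 used; per-ward cap 2 leaves 1.
Binding limit: min(4, 1) = 1.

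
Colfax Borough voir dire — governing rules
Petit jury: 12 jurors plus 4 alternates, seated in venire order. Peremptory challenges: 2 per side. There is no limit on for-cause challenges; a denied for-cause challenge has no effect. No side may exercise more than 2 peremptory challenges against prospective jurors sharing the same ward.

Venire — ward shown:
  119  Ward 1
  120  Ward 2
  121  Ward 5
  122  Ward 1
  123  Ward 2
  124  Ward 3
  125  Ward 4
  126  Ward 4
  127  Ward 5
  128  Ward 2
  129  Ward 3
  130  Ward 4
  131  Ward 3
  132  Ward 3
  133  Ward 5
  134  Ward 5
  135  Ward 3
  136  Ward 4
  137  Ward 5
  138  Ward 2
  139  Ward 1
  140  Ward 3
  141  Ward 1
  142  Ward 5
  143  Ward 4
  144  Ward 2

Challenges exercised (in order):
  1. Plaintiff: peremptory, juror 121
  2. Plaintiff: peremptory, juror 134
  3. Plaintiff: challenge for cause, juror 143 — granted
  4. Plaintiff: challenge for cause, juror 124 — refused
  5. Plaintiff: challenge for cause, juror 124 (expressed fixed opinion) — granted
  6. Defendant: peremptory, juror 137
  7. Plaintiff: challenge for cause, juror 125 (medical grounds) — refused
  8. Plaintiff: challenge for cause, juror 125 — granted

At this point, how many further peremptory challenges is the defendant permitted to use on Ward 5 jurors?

1

Defendant peremptories so far: #137 — 1 of 2 used, 1 left overall.
Against Ward 5: #137 — 1 used; per-ward cap 2 leaves 1.
Binding limit: min(1, 1) = 1.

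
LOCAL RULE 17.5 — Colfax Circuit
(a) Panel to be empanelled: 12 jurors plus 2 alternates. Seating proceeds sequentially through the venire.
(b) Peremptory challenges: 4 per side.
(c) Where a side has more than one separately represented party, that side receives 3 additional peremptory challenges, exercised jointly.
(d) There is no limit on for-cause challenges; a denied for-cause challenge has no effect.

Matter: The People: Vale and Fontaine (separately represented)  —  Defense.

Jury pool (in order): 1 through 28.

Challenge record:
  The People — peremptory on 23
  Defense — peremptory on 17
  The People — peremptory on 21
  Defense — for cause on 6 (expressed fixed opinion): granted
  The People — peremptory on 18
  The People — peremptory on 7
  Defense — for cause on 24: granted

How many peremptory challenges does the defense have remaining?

3

Defense allotment: 4.
Defense peremptories used: #17 — 1 (for-cause on #6, #24 don't count).
Remaining: 4 − 1 = 3.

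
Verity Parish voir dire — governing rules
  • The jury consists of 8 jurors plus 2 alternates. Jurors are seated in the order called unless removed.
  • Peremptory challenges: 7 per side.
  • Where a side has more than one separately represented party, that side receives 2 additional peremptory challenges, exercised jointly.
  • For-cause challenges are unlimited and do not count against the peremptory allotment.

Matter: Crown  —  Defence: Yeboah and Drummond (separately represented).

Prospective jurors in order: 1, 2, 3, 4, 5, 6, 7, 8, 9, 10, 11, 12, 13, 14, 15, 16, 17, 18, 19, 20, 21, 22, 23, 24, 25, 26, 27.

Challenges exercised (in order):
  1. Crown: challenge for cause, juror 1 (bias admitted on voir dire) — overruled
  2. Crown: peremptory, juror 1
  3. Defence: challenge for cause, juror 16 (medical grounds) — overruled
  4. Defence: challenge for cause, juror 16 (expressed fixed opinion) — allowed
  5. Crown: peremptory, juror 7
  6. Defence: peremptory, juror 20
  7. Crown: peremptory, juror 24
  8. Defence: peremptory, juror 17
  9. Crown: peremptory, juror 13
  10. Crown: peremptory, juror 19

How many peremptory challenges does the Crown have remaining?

2

Crown allotment: 7.
Crown peremptories used: #1, #7, #24, #13, #19 — 5 (the for-cause on #1 doesn't count).
Remaining: 7 − 5 = 2.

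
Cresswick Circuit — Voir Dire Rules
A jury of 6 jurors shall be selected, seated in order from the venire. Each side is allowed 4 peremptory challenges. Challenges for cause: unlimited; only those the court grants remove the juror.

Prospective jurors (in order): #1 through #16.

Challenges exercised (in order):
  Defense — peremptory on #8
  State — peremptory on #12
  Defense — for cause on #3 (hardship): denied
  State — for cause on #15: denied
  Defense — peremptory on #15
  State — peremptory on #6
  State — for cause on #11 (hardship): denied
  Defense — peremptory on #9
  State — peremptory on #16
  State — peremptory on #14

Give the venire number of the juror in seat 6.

Removed: #6, #8, #9, #12, #14, #15, #16. (#3, #11 stay — for-cause denied.)
Seating in order: seats 1–6 → #1, #2, #3, #4, #5, #7.
So seat 6 is #7.

7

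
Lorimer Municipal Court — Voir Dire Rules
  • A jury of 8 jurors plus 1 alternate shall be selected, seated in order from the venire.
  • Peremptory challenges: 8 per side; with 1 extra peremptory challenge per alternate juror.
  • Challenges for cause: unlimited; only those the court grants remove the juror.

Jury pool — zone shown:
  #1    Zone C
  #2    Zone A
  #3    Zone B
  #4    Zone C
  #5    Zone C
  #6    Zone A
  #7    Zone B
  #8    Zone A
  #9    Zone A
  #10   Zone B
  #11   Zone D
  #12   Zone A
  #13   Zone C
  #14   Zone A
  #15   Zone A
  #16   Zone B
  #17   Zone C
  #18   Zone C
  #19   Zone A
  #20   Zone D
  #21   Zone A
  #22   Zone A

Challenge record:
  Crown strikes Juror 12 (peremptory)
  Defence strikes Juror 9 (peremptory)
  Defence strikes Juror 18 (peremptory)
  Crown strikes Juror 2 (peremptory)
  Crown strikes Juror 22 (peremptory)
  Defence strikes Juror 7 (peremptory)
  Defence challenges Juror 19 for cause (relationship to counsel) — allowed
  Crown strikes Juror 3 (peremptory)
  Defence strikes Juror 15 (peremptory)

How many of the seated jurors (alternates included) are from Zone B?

1

Removed: #2, #3, #7, #9, #12, #15, #18, #19, #22.
Seated (9 incl. alternates): #1, #4, #5, #6, #8, #10, #11, #13, #14.
Of those, in Zone B: #10 → 1.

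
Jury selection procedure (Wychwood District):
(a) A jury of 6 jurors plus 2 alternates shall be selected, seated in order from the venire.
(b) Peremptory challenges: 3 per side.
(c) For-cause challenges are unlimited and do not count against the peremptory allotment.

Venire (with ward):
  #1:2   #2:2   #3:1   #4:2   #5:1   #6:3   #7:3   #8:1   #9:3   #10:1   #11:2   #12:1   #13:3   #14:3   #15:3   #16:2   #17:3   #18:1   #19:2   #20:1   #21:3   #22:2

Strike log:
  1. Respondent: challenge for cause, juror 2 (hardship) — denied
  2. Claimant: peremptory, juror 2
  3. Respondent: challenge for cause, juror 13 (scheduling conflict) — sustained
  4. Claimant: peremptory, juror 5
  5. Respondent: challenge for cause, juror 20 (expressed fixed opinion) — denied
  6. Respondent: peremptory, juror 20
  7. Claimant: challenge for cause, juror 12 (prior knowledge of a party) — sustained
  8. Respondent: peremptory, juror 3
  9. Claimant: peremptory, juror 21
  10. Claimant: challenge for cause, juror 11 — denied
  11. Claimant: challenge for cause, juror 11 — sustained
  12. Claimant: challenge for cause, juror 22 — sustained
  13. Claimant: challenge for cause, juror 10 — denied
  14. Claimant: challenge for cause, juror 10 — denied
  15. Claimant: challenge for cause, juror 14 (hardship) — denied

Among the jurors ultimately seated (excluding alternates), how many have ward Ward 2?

2

Removed: #2, #3, #5, #11, #12, #13, #20, #21, #22.
Seated jurors 1–6: #1, #4, #6, #7, #8, #9 (alternates #10, #14 not counted).
Of those, in Ward 2: #1, #4 → 2.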